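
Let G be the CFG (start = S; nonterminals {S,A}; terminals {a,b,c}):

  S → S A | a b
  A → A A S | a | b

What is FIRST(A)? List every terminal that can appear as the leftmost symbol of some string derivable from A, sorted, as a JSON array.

Compute FIRST by fixpoint:
iter 1:
  A via A→a: +{a}
  A via A→b: +{b}
  S via S→a b: +{a}
  FIRST[S]={a}  FIRST[A]={a,b}
iter 2: (stable)
  FIRST[S]={a}  FIRST[A]={a,b}

FIRST(A) = ["a", "b"]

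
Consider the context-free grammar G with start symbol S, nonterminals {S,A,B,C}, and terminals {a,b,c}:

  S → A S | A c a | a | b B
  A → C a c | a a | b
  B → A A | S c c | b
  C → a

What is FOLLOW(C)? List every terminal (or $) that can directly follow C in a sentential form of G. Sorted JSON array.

Compute FIRST by fixpoint:
[1]
  A via A→a a: +{a}
  A via A→b: +{b}
  B via B→A A: +{a,b}
  C via C→a: +{a}
  S via S→A S: +{a,b}
  FIRST(S)={a,b}  FIRST(A)={a,b}  FIRST(B)={a,b}  FIRST(C)={a}
[2] done
  FIRST(S)={a,b}  FIRST(A)={a,b}  FIRST(B)={a,b}  FIRST(C)={a}

FOLLOW iteration:
FOLLOW(S) := {$}
round 1:
  A→C a c: FOLLOW(C) ⊇ FIRST(a) = {a}; new: +{a}
  B→A A: FOLLOW(A) ⊇ FIRST(A) = {a,b}; new: +{a,b}
  B→S c c: FOLLOW(S) ⊇ FIRST(c) = {c}; new: +{c}
  S→A c a: FOLLOW(A) ⊇ FIRST(c) = {c}; new: +{c}
  S→b B: FOLLOW(B) ⊇ FOLLOW(S) ⊇ {$,c}; new: +{$,c}
  S: {$,c}  A: {a,b,c}  B: {$,c}  C: {a}
round 2:
  B→A A: FOLLOW(A) ⊇ FOLLOW(B) ⊇ {$,c}; new: +{$}
  S: {$,c}  A: {$,a,b,c}  B: {$,c}  C: {a}
round 3: (stable)
  S: {$,c}  A: {$,a,b,c}  B: {$,c}  C: {a}

FOLLOW(C) = ["a"]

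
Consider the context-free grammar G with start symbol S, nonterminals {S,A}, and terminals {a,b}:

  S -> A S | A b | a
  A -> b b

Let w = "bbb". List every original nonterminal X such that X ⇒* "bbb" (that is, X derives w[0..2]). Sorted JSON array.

CNF form of G:
  S -> A S | A T0 | a
  A -> T0 T0
  T0 -> b

CYK fill — only the sub-triangle for w[0..2]:
  T[0,0] 'b' = {T0}  orig:{}
  T[1,1] 'b' = {T0}  orig:{}
  T[2,2] 'b' = {T0}  orig:{}
  T[0,1] 'bb' = {A}
  T[1,2] 'bb' = {A}
  T[0,2] 'bbb' = {S}

Original NTs in T[0,2] deriving "bbb": ["S"]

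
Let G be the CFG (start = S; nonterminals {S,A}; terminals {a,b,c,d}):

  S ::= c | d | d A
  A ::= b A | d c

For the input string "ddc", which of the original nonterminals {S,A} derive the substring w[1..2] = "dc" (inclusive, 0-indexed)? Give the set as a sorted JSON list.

Convert to CNF:
  S -> T1 A | c | d
  A -> T0 A | T1 T2
  T0 -> b
  T1 -> d
  T2 -> c

Fill CYK table bottom-up, restricted to cells inside w[1..2]:
  [1..1]={S,T1}  "d"  orig:{S}
  [2..2]={S,T2}  "c"  orig:{S}
  [1..2]={A}  "dc"

Original NTs in T[1,2] deriving "dc": ["A"]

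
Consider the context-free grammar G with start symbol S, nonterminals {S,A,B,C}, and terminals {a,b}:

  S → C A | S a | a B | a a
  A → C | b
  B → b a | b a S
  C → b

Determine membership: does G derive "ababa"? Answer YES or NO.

CNF form of G:
  S -> C A | S T1 | T1 B | T1 T1
  A -> b
  B -> T0 T1 | T0 X2
  C -> b
  T0 -> b
  T1 -> a
  X2 -> T1 S

Fill CYK table bottom-up:
  T[0,0] 'a' = {T1}  orig:{}
  T[1,1] 'b' = {A,C,T0}  orig:{A,C}
  T[2,2] 'a' = {T1}  orig:{}
  T[3,3] 'b' = {A,C,T0}  orig:{A,C}
  T[4,4] 'a' = {T1}  orig:{}
  T[0,1] 'ab' = ∅
  T[1,2] 'ba' = {B}
  T[2,3] 'ab' = ∅
  T[3,4] 'ba' = {B}
  T[0,2] 'aba' = {S}
  T[1,3] 'bab' = ∅
  T[2,4] 'aba' = {S}
  T[0,3] 'abab' = ∅
  T[1,4] 'baba' = ∅
  T[0,4] 'ababa' = ∅

S ∉ T[0,4] ⇒ NO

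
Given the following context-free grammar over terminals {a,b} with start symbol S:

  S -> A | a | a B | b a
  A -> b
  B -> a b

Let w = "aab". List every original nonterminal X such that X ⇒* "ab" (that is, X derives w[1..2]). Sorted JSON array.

Convert to CNF:
  S -> T0 B | T1 T0 | a | b
  A -> b
  B -> T0 T1
  T0 -> a
  T1 -> b

CYK fill — only the sub-triangle for w[1..2]:
  T[1,1] 'a' = {S,T0}  orig:{S}
  T[2,2] 'b' = {A,S,T1}  orig:{A,S}
  T[1,2] 'ab' = {B}

Original NTs in T[1,2] deriving "ab": ["B"]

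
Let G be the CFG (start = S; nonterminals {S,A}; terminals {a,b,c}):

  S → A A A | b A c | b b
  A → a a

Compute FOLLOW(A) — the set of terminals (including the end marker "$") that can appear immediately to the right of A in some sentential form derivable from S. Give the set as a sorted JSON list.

FIRST iteration:
[1]
  A via A→a a: +{a}
  S via S→A A A: +{a}
  S via S→b A c: +{b}
  FIRST(S)={a,b}  FIRST(A)={a}
[2] done
  FIRST(S)={a,b}  FIRST(A)={a}

Compute FOLLOW by fixpoint:
FOLLOW(S) := {$}
[1]
  S→A A A: FOLLOW(A) ⊇ FIRST(A) = {a}; new: +{a}
  S→A A A: FOLLOW(A) ⊇ FOLLOW(S) ⊇ {$}; new: +{$}
  S→b A c: FOLLOW(A) ⊇ FIRST(c) = {c}; new: +{c}
  S: {$}  A: {$,a,c}
[2] (no change)
  S: {$}  A: {$,a,c}

FOLLOW(A) = ["$", "a", "c"]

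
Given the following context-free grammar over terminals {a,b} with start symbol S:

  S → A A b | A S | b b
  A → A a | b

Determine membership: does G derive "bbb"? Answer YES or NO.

Convert to CNF:
  S -> A S | A X2 | T1 T1
  A -> A T0 | b
  T0 -> a
  T1 -> b
  X2 -> A T1

Fill CYK table bottom-up:
  [0..0]={A,T1}  "b"  orig:{A}
  [1..1]={A,T1}  "b"  orig:{A}
  [2..2]={A,T1}  "b"  orig:{A}
  [0..1]={S,X2}  "bb"  orig:{S}
  [1..2]={S,X2}  "bb"  orig:{S}
  [0..2]={S}  "bbb"

S ∈ T[0,2] ⇒ YES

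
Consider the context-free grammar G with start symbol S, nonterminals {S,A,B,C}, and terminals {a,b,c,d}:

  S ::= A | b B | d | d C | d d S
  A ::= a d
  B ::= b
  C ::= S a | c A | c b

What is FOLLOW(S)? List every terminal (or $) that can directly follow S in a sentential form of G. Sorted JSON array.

Compute FIRST by fixpoint:
round 1:
  A via A→a d: +{a}
  B via B→b: +{b}
  C via C→c A: +{c}
  S via S→A: +{a}
  S via S→b B: +{b}
  S via S→d: +{d}
  FIRST[S]={a,b,d}  FIRST[A]={a}  FIRST[B]={b}  FIRST[C]={c}
round 2:
  C via C→S a: +{a,b,d}
  FIRST[S]={a,b,d}  FIRST[A]={a}  FIRST[B]={b}  FIRST[C]={a,b,c,d}
round 3: done
  FIRST[S]={a,b,d}  FIRST[A]={a}  FIRST[B]={b}  FIRST[C]={a,b,c,d}

Compute FOLLOW by fixpoint:
initialize: $ ∈ FOLLOW(S)
pass 1:
  C→S a: FOLLOW(S) ⊇ FIRST(a) = {a}; new: +{a}
  S→A: FOLLOW(A) ⊇ FOLLOW(S) ⊇ {$,a}; new: +{$,a}
  S→b B: FOLLOW(B) ⊇ FOLLOW(S) ⊇ {$,a}; new: +{$,a}
  S→d C: FOLLOW(C) ⊇ FOLLOW(S) ⊇ {$,a}; new: +{$,a}
  FOLLOW[S]={$,a}  FOLLOW[A]={$,a}  FOLLOW[B]={$,a}  FOLLOW[C]={$,a}
pass 2: (stable)
  FOLLOW[S]={$,a}  FOLLOW[A]={$,a}  FOLLOW[B]={$,a}  FOLLOW[C]={$,a}

FOLLOW(S) = ["$", "a"]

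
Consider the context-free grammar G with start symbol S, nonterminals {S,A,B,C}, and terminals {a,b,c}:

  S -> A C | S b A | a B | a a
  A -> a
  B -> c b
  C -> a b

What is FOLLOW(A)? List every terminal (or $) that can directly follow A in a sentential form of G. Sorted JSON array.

FIRST sets, iterate to fixpoint:
[1]
  A via A→a: +{a}
  B via B→c b: +{c}
  C via C→a b: +{a}
  S via S→A C: +{a}
  S: {a}  A: {a}  B: {c}  C: {a}
[2] (no change)
  S: {a}  A: {a}  B: {c}  C: {a}

FOLLOW iteration:
FOLLOW(S) := {$}
pass 1:
  S→A C: FOLLOW(A) ⊇ FIRST(C) = {a}; new: +{a}
  S→A C: FOLLOW(C) ⊇ FOLLOW(S) ⊇ {$}; new: +{$}
  S→S b A: FOLLOW(S) ⊇ FIRST(b) = {b}; new: +{b}
  S→S b A: FOLLOW(A) ⊇ FOLLOW(S) ⊇ {$,b}; new: +{$,b}
  S→a B: FOLLOW(B) ⊇ FOLLOW(S) ⊇ {$,b}; new: +{$,b}
  FOLLOW[S]={$,b}  FOLLOW[A]={$,a,b}  FOLLOW[B]={$,b}  FOLLOW[C]={$}
pass 2:
  S→A C: FOLLOW(C) ⊇ FOLLOW(S) ⊇ {$,b}; new: +{b}
  FOLLOW[S]={$,b}  FOLLOW[A]={$,a,b}  FOLLOW[B]={$,b}  FOLLOW[C]={$,b}
pass 3: (no change)
  FOLLOW[S]={$,b}  FOLLOW[A]={$,a,b}  FOLLOW[B]={$,b}  FOLLOW[C]={$,b}

FOLLOW(A) = ["$", "a", "b"]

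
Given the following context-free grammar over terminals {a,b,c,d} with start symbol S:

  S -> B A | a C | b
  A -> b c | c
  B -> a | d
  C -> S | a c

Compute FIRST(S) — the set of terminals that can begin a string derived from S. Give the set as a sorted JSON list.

FIRST sets, iterate to fixpoint:
pass 1:
  A via A→b c: +{b}
  A via A→c: +{c}
  B via B→a: +{a}
  B via B→d: +{d}
  C via C→a c: +{a}
  S via S→B A: +{a,d}
  S via S→b: +{b}
  FIRST(S)={a,b,d}  FIRST(A)={b,c}  FIRST(B)={a,d}  FIRST(C)={a}
pass 2:
  C via C→S: +{b,d}
  FIRST(S)={a,b,d}  FIRST(A)={b,c}  FIRST(B)={a,d}  FIRST(C)={a,b,d}
pass 3: done
  FIRST(S)={a,b,d}  FIRST(A)={b,c}  FIRST(B)={a,d}  FIRST(C)={a,b,d}

FIRST(S) = ["a", "b", "d"]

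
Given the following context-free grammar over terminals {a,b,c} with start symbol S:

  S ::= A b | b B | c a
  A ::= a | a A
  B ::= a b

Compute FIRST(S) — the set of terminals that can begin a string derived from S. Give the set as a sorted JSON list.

Compute FIRST by fixpoint:
[1]
  A via A→a: +{a}
  B via B→a b: +{a}
  S via S→A b: +{a}
  S via S→b B: +{b}
  S via S→c a: +{c}
  FIRST[S]={a,b,c}  FIRST[A]={a}  FIRST[B]={a}
[2] (no change)
  FIRST[S]={a,b,c}  FIRST[A]={a}  FIRST[B]={a}

FIRST(S) = ["a", "b", "c"]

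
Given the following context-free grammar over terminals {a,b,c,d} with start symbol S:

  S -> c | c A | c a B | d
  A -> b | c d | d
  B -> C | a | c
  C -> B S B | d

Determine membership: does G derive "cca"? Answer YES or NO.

Convert to CNF:
  S -> T0 A | T0 X5 | c | d
  A -> T0 T1 | b | d
  B -> B X3 | a | c | d
  C -> B X4 | d
  T0 -> c
  T1 -> d
  T2 -> a
  X3 -> S B
  X4 -> S B
  X5 -> T2 B

CYK fill:
  cell(0,0) c: {B,S,T0}  orig:{B,S}
  cell(1,1) c: {B,S,T0}  orig:{B,S}
  cell(2,2) a: {B,T2}  orig:{B}
  cell(0,1) cc: {X3,X4}  orig:{}
  cell(1,2) ca: {X3,X4}  orig:{}
  cell(0,2) cca: {B,C}

S ∉ T[0,2] ⇒ NO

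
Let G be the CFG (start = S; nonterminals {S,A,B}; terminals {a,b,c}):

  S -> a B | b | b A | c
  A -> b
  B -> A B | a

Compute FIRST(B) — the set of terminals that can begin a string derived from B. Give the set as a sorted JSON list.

FIRST iteration:
[1]
  A via A→b: +{b}
  B via B→A B: +{b}
  B via B→a: +{a}
  S via S→a B: +{a}
  S via S→b: +{b}
  S via S→c: +{c}
  S: {a,b,c}  A: {b}  B: {a,b}
[2] (stable)
  S: {a,b,c}  A: {b}  B: {a,b}

FIRST(B) = ["a", "b"]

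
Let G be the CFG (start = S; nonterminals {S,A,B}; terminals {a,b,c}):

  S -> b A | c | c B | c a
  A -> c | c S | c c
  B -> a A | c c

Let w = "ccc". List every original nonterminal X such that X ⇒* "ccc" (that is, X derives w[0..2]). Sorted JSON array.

CNF form of G:
  S -> T0 B | T0 T1 | T2 A | c
  A -> T0 S | T0 T0 | c
  B -> T0 T0 | T1 A
  T0 -> c
  T1 -> a
  T2 -> b

CYK fill (cells [i..j] with 0 ≤ i ≤ j ≤ 2 only):
  cell(0,0) c: {A,S,T0}  orig:{A,S}
  cell(1,1) c: {A,S,T0}  orig:{A,S}
  cell(2,2) c: {A,S,T0}  orig:{A,S}
  cell(0,1) cc: {A,B}
  cell(1,2) cc: {A,B}
  cell(0,2) ccc: {S}

Original NTs in T[0,2] deriving "ccc": ["S"]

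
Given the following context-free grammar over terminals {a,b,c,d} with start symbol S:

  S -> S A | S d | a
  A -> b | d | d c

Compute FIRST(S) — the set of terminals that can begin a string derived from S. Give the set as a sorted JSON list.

Compute FIRST by fixpoint:
round 1:
  A via A→b: +{b}
  A via A→d: +{d}
  S via S→a: +{a}
  FIRST[S]={a}  FIRST[A]={b,d}
round 2: — fixpoint
  FIRST[S]={a}  FIRST[A]={b,d}

FIRST(S) = ["a"]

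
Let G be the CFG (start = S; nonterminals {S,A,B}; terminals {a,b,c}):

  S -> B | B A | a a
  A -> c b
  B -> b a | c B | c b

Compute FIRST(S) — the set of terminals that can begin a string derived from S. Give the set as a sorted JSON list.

Compute FIRST by fixpoint:
[1]
  A via A→c b: +{c}
  B via B→b a: +{b}
  B via B→c B: +{c}
  S via S→B: +{b,c}
  S via S→a a: +{a}
  S: {a,b,c}  A: {c}  B: {b,c}
[2] (stable)
  S: {a,b,c}  A: {c}  B: {b,c}

FIRST(S) = ["a", "b", "c"]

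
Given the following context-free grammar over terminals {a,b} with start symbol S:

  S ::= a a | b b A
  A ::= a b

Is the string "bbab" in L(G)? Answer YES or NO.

Convert to CNF:
  S -> T0 T0 | T1 X2
  A -> T0 T1
  T0 -> a
  T1 -> b
  X2 -> T1 A

CYK fill:
  T[0,0] 'b' = {T1}  orig:{}
  T[1,1] 'b' = {T1}  orig:{}
  T[2,2] 'a' = {T0}  orig:{}
  T[3,3] 'b' = {T1}  orig:{}
  T[0,1] 'bb' = ∅
  T[1,2] 'ba' = ∅
  T[2,3] 'ab' = {A}
  T[0,2] 'bba' = ∅
  T[1,3] 'bab' = {X2}  orig:{}
  T[0,3] 'bbab' = {S}

S ∈ T[0,3] ⇒ YES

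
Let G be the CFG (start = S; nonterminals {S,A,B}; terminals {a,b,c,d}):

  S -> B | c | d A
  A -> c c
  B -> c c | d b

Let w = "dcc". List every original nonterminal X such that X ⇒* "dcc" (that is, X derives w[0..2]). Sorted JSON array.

CNF form of G:
  S -> T0 T0 | T1 A | T1 T2 | c
  A -> T0 T0
  B -> T0 T0 | T1 T2
  T0 -> c
  T1 -> d
  T2 -> b

CYK table (by increasing span), restricted to cells inside w[0..2]:
  [0..0]={T1}  "d"  orig:{}
  [1..1]={S,T0}  "c"  orig:{S}
  [2..2]={S,T0}  "c"  orig:{S}
  [0..1]=∅  "dc"
  [1..2]={A,B,S}  "cc"
  [0..2]={S}  "dcc"

Original NTs in T[0,2] deriving "dcc": ["S"]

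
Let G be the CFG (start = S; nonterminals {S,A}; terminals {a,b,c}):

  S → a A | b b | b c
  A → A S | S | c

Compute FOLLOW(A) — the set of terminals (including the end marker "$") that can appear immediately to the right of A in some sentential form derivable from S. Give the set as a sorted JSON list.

FIRST sets, iterate to fixpoint:
pass 1:
  A via A→c: +{c}
  S via S→a A: +{a}
  S via S→b b: +{b}
  S: {a,b}  A: {c}
pass 2:
  A via A→S: +{a,b}
  S: {a,b}  A: {a,b,c}
pass 3: — fixpoint
  S: {a,b}  A: {a,b,c}

Compute FOLLOW by fixpoint:
FOLLOW(S) := {$}
pass 1:
  A→A S: FOLLOW(A) ⊇ FIRST(S) = {a,b}; new: +{a,b}
  A→A S: FOLLOW(S) ⊇ FOLLOW(A) ⊇ {a,b}; new: +{a,b}
  S→a A: FOLLOW(A) ⊇ FOLLOW(S) ⊇ {$,a,b}; new: +{$}
  S: {$,a,b}  A: {$,a,b}
pass 2: — fixpoint
  S: {$,a,b}  A: {$,a,b}

FOLLOW(A) = ["$", "a", "b"]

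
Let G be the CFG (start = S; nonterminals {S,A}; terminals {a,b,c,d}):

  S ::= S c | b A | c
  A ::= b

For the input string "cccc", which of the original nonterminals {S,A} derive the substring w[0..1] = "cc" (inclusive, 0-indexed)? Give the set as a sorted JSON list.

CNF form of G:
  S -> S T0 | T1 A | c
  A -> b
  T0 -> c
  T1 -> b

Fill CYK table bottom-up — only the sub-triangle for w[0..1]:
  [0..0]={S,T0}  "c"  orig:{S}
  [1..1]={S,T0}  "c"  orig:{S}
  [0..1]={S}  "cc"

Original NTs in T[0,1] deriving "cc": ["S"]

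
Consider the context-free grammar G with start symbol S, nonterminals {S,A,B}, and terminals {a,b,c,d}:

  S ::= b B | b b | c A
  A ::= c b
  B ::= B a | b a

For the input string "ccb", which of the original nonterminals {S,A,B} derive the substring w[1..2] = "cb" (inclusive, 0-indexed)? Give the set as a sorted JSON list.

CNF form of G:
  S -> T0 A | T1 B | T1 T1
  A -> T0 T1
  B -> B T2 | T1 T2
  T0 -> c
  T1 -> b
  T2 -> a

Fill CYK table bottom-up (cells [i..j] with 1 ≤ i ≤ j ≤ 2 only):
  T[1,1] 'c' = {T0}  orig:{}
  T[2,2] 'b' = {T1}  orig:{}
  T[1,2] 'cb' = {A}

Original NTs in T[1,2] deriving "cb": ["A"]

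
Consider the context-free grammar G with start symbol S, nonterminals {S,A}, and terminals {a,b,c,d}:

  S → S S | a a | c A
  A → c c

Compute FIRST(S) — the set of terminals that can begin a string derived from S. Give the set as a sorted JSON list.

Compute FIRST by fixpoint:
pass 1:
  A via A→c c: +{c}
  S via S→a a: +{a}
  S via S→c A: +{c}
  FIRST(S)={a,c}  FIRST(A)={c}
pass 2: (stable)
  FIRST(S)={a,c}  FIRST(A)={c}

FIRST(S) = ["a", "c"]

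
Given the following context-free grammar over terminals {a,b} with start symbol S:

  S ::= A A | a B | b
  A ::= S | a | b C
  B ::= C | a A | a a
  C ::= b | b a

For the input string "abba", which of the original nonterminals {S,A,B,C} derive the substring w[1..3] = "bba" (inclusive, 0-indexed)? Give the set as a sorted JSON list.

CNF form of G:
  S -> A A | T0 B | b
  A -> A A | T0 B | T1 C | a | b
  B -> T0 A | T0 T0 | T1 T0 | b
  C -> T1 T0 | b
  T0 -> a
  T1 -> b

Fill CYK table bottom-up, restricted to cells inside w[1..3]:
  T[1,1] 'b' = {A,B,C,S,T1}  orig:{A,B,C,S}
  T[2,2] 'b' = {A,B,C,S,T1}  orig:{A,B,C,S}
  T[3,3] 'a' = {A,T0}  orig:{A}
  T[1,2] 'bb' = {A,S}
  T[2,3] 'ba' = {A,B,C,S}
  T[1,3] 'bba' = {A,S}

Original NTs in T[1,3] deriving "bba": ["A", "S"]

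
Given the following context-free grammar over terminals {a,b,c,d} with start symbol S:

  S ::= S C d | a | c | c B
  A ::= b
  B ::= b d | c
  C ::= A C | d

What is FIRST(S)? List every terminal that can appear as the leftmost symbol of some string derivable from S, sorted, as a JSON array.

FIRST iteration:
pass 1:
  A via A→b: +{b}
  B via B→b d: +{b}
  B via B→c: +{c}
  C via C→A C: +{b}
  C via C→d: +{d}
  S via S→a: +{a}
  S via S→c: +{c}
  FIRST(S)={a,c}  FIRST(A)={b}  FIRST(B)={b,c}  FIRST(C)={b,d}
pass 2: — fixpoint
  FIRST(S)={a,c}  FIRST(A)={b}  FIRST(B)={b,c}  FIRST(C)={b,d}

FIRST(S) = ["a", "c"]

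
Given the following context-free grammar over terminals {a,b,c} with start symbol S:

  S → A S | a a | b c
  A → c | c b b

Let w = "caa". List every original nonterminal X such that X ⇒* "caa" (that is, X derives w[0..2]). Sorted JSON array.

Convert to CNF:
  S -> A S | T1 T0 | T2 T2
  A -> T0 X3 | c
  T0 -> c
  T1 -> b
  T2 -> a
  X3 -> T1 T1

CYK table (by increasing span) — only the sub-triangle for w[0..2]:
  T[0,0] 'c' = {A,T0}  orig:{A}
  T[1,1] 'a' = {T2}  orig:{}
  T[2,2] 'a' = {T2}  orig:{}
  T[0,1] 'ca' = ∅
  T[1,2] 'aa' = {S}
  T[0,2] 'caa' = {S}

Original NTs in T[0,2] deriving "caa": ["S"]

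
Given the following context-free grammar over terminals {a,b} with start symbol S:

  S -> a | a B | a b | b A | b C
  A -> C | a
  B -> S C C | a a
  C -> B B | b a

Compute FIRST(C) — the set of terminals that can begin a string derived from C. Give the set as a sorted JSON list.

Compute FIRST by fixpoint:
pass 1:
  A via A→a: +{a}
  B via B→a a: +{a}
  C via C→B B: +{a}
  C via C→b a: +{b}
  S via S→a: +{a}
  S via S→b A: +{b}
  FIRST[S]={a,b}  FIRST[A]={a}  FIRST[B]={a}  FIRST[C]={a,b}
pass 2:
  A via A→C: +{b}
  B via B→S C C: +{b}
  FIRST[S]={a,b}  FIRST[A]={a,b}  FIRST[B]={a,b}  FIRST[C]={a,b}
pass 3: — fixpoint
  FIRST[S]={a,b}  FIRST[A]={a,b}  FIRST[B]={a,b}  FIRST[C]={a,b}

FIRST(C) = ["a", "b"]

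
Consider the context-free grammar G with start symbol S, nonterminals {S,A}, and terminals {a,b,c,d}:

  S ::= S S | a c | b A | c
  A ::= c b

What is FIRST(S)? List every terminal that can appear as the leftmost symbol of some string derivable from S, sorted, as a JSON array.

FIRST iteration:
iter 1:
  A via A→c b: +{c}
  S via S→a c: +{a}
  S via S→b A: +{b}
  S via S→c: +{c}
  FIRST(S)={a,b,c}  FIRST(A)={c}
iter 2: — fixpoint
  FIRST(S)={a,b,c}  FIRST(A)={c}

FIRST(S) = ["a", "b", "c"]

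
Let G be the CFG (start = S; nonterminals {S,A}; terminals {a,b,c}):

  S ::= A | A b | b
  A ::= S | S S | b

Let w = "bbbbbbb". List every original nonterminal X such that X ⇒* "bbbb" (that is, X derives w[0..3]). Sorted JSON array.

Convert to CNF:
  S -> A T0 | S S | b
  A -> A T0 | S S | b
  T0 -> b

Fill CYK table bottom-up — only the sub-triangle for w[0..3]:
  [0..0]={A,S,T0}  "b"  orig:{A,S}
  [1..1]={A,S,T0}  "b"  orig:{A,S}
  [2..2]={A,S,T0}  "b"  orig:{A,S}
  [3..3]={A,S,T0}  "b"  orig:{A,S}
  [0..1]={A,S}  "bb"
  [1..2]={A,S}  "bb"
  [2..3]={A,S}  "bb"
  [0..2]={A,S}  "bbb"
  [1..3]={A,S}  "bbb"
  [0..3]={A,S}  "bbbb"

Original NTs in T[0,3] deriving "bbbb": ["A", "S"]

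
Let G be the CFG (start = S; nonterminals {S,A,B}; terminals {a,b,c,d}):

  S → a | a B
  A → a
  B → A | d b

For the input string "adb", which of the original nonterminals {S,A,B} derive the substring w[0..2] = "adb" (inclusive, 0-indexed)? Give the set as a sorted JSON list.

Convert to CNF:
  S -> T2 B | a
  A -> a
  B -> T0 T1 | a
  T0 -> d
  T1 -> b
  T2 -> a

CYK fill (cells [i..j] with 0 ≤ i ≤ j ≤ 2 only):
  [0..0]={A,B,S,T2}  "a"  orig:{A,B,S}
  [1..1]={T0}  "d"  orig:{}
  [2..2]={T1}  "b"  orig:{}
  [0..1]=∅  "ad"
  [1..2]={B}  "db"
  [0..2]={S}  "adb"

Original NTs in T[0,2] deriving "adb": ["S"]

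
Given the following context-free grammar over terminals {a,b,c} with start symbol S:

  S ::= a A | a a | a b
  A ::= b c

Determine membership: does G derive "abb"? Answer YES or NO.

Convert to CNF:
  S -> T2 A | T2 T0 | T2 T2
  A -> T0 T1
  T0 -> b
  T1 -> c
  T2 -> a

CYK table (by increasing span):
  [0..0]={T2}  "a"  orig:{}
  [1..1]={T0}  "b"  orig:{}
  [2..2]={T0}  "b"  orig:{}
  [0..1]={S}  "ab"
  [1..2]=∅  "bb"
  [0..2]=∅  "abb"

S ∉ T[0,2] ⇒ NO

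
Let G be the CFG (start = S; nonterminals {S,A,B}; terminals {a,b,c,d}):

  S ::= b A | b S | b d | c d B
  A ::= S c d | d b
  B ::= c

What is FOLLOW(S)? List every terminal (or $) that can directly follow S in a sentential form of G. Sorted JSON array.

FIRST sets, iterate to fixpoint:
round 1:
  A via A→d b: +{d}
  B via B→c: +{c}
  S via S→b A: +{b}
  S via S→c d B: +{c}
  S: {b,c}  A: {d}  B: {c}
round 2:
  A via A→S c d: +{b,c}
  S: {b,c}  A: {b,c,d}  B: {c}
round 3: done
  S: {b,c}  A: {b,c,d}  B: {c}

FOLLOW iteration:
seed FOLLOW(S) with $
[1]
  A→S c d: FOLLOW(S) ⊇ FIRST(c) = {c}; new: +{c}
  S→b A: FOLLOW(A) ⊇ FOLLOW(S) ⊇ {$,c}; new: +{$,c}
  S→c d B: FOLLOW(B) ⊇ FOLLOW(S) ⊇ {$,c}; new: +{$,c}
  FOLLOW[S]={$,c}  FOLLOW[A]={$,c}  FOLLOW[B]={$,c}
[2] done
  FOLLOW[S]={$,c}  FOLLOW[A]={$,c}  FOLLOW[B]={$,c}

FOLLOW(S) = ["$", "c"]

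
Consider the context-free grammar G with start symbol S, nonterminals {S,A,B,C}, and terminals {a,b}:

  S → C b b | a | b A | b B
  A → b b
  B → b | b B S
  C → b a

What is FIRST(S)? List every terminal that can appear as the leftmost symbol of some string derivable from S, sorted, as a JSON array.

FIRST iteration:
[1]
  A via A→b b: +{b}
  B via B→b: +{b}
  C via C→b a: +{b}
  S via S→C b b: +{b}
  S via S→a: +{a}
  FIRST(S)={a,b}  FIRST(A)={b}  FIRST(B)={b}  FIRST(C)={b}
[2] — fixpoint
  FIRST(S)={a,b}  FIRST(A)={b}  FIRST(B)={b}  FIRST(C)={b}

FIRST(S) = ["a", "b"]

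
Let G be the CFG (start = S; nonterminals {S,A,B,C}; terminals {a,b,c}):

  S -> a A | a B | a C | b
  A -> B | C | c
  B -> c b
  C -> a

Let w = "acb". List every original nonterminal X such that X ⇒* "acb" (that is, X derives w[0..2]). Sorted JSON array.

Convert to CNF:
  S -> T2 A | T2 B | T2 C | b
  A -> T0 T1 | a | c
  B -> T0 T1
  C -> a
  T0 -> c
  T1 -> b
  T2 -> a

Fill CYK table bottom-up — only the sub-triangle for w[0..2]:
  T[0,0] 'a' = {A,C,T2}  orig:{A,C}
  T[1,1] 'c' = {A,T0}  orig:{A}
  T[2,2] 'b' = {S,T1}  orig:{S}
  T[0,1] 'ac' = {S}
  T[1,2] 'cb' = {A,B}
  T[0,2] 'acb' = {S}

Original NTs in T[0,2] deriving "acb": ["S"]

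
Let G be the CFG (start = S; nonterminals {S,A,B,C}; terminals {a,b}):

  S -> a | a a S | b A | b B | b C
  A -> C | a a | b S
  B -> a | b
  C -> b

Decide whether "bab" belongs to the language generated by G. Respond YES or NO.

CNF form of G:
  S -> T0 X2 | T1 A | T1 B | T1 C | a
  A -> T0 T0 | T1 S | b
  B -> a | b
  C -> b
  T0 -> a
  T1 -> b
  X2 -> T0 S

CYK fill:
  T[0,0] 'b' = {A,B,C,T1}  orig:{A,B,C}
  T[1,1] 'a' = {B,S,T0}  orig:{B,S}
  T[2,2] 'b' = {A,B,C,T1}  orig:{A,B,C}
  T[0,1] 'ba' = {A,S}
  T[1,2] 'ab' = ∅
  T[0,2] 'bab' = ∅

S ∉ T[0,2] ⇒ NO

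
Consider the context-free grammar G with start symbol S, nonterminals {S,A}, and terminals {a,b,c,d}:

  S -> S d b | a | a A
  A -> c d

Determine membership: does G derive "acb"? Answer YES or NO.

Convert to CNF:
  S -> S X4 | T3 A | a
  A -> T0 T1
  T0 -> c
  T1 -> d
  T2 -> b
  T3 -> a
  X4 -> T1 T2

CYK table (by increasing span):
  [0..0]={S,T3}  "a"  orig:{S}
  [1..1]={T0}  "c"  orig:{}
  [2..2]={T2}  "b"  orig:{}
  [0..1]=∅  "ac"
  [1..2]=∅  "cb"
  [0..2]=∅  "acb"

S ∉ T[0,2] ⇒ NO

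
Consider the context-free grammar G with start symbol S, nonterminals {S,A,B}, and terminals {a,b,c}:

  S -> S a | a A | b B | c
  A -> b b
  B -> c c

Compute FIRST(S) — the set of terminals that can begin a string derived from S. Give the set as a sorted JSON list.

FIRST sets, iterate to fixpoint:
round 1:
  A via A→b b: +{b}
  B via B→c c: +{c}
  S via S→a A: +{a}
  S via S→b B: +{b}
  S via S→c: +{c}
  FIRST[S]={a,b,c}  FIRST[A]={b}  FIRST[B]={c}
round 2: done
  FIRST[S]={a,b,c}  FIRST[A]={b}  FIRST[B]={c}

FIRST(S) = ["a", "b", "c"]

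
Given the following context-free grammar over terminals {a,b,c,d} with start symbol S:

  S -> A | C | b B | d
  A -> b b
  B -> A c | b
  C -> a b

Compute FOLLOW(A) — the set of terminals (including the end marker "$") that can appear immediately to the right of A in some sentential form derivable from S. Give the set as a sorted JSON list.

Compute FIRST by fixpoint:
iter 1:
  A via A→b b: +{b}
  B via B→A c: +{b}
  C via C→a b: +{a}
  S via S→A: +{b}
  S via S→C: +{a}
  S via S→d: +{d}
  S: {a,b,d}  A: {b}  B: {b}  C: {a}
iter 2: done
  S: {a,b,d}  A: {b}  B: {b}  C: {a}

FOLLOW iteration:
FOLLOW(S) := {$}
iter 1:
  B→A c: FOLLOW(A) ⊇ FIRST(c) = {c}; new: +{c}
  S→A: FOLLOW(A) ⊇ FOLLOW(S) ⊇ {$}; new: +{$}
  S→C: FOLLOW(C) ⊇ FOLLOW(S) ⊇ {$}; new: +{$}
  S→b B: FOLLOW(B) ⊇ FOLLOW(S) ⊇ {$}; new: +{$}
  S: {$}  A: {$,c}  B: {$}  C: {$}
iter 2: (stable)
  S: {$}  A: {$,c}  B: {$}  C: {$}

FOLLOW(A) = ["$", "c"]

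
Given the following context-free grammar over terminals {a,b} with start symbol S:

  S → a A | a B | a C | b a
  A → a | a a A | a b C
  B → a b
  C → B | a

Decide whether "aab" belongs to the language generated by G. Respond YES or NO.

CNF form of G:
  S -> T0 A | T0 B | T0 C | T1 T0
  A -> T0 X2 | T0 X3 | a
  B -> T0 T1
  C -> T0 T1 | a
  T0 -> a
  T1 -> b
  X2 -> T0 A
  X3 -> T1 C

Fill CYK table bottom-up:
  cell(0,0) a: {A,C,T0}  orig:{A,C}
  cell(1,1) a: {A,C,T0}  orig:{A,C}
  cell(2,2) b: {T1}  orig:{}
  cell(0,1) aa: {S,X2}  orig:{S}
  cell(1,2) ab: {B,C}
  cell(0,2) aab: {S}

S ∈ T[0,2] ⇒ YES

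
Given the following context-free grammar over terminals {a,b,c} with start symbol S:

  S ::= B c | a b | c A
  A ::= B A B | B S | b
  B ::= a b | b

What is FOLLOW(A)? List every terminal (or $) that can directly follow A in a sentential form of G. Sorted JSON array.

FIRST sets, iterate to fixpoint:
[1]
  A via A→b: +{b}
  B via B→a b: +{a}
  B via B→b: +{b}
  S via S→B c: +{a,b}
  S via S→c A: +{c}
  S: {a,b,c}  A: {b}  B: {a,b}
[2]
  A via A→B A B: +{a}
  S: {a,b,c}  A: {a,b}  B: {a,b}
[3] done
  S: {a,b,c}  A: {a,b}  B: {a,b}

FOLLOW sets:
FOLLOW(S) := {$}
[1]
  A→B A B: FOLLOW(B) ⊇ FIRST(A) = {a,b}; new: +{a,b}
  A→B A B: FOLLOW(A) ⊇ FIRST(B) = {a,b}; new: +{a,b}
  A→B S: FOLLOW(B) ⊇ FIRST(S) = {a,b,c}; new: +{c}
  A→B S: FOLLOW(S) ⊇ FOLLOW(A) ⊇ {a,b}; new: +{a,b}
  S→c A: FOLLOW(A) ⊇ FOLLOW(S) ⊇ {$,a,b}; new: +{$}
  FOLLOW(S)={$,a,b}  FOLLOW(A)={$,a,b}  FOLLOW(B)={a,b,c}
[2]
  A→B A B: FOLLOW(B) ⊇ FOLLOW(A) ⊇ {$,a,b}; new: +{$}
  FOLLOW(S)={$,a,b}  FOLLOW(A)={$,a,b}  FOLLOW(B)={$,a,b,c}
[3] (no change)
  FOLLOW(S)={$,a,b}  FOLLOW(A)={$,a,b}  FOLLOW(B)={$,a,b,c}

FOLLOW(A) = ["$", "a", "b"]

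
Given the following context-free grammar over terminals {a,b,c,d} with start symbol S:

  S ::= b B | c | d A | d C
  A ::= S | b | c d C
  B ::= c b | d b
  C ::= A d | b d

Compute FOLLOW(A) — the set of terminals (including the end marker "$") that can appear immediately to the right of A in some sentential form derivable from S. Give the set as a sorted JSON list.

FIRST iteration:
pass 1:
  A via A→b: +{b}
  A via A→c d C: +{c}
  B via B→c b: +{c}
  B via B→d b: +{d}
  C via C→A d: +{b,c}
  S via S→b B: +{b}
  S via S→c: +{c}
  S via S→d A: +{d}
  FIRST(S)={b,c,d}  FIRST(A)={b,c}  FIRST(B)={c,d}  FIRST(C)={b,c}
pass 2:
  A via A→S: +{d}
  C via C→A d: +{d}
  FIRST(S)={b,c,d}  FIRST(A)={b,c,d}  FIRST(B)={c,d}  FIRST(C)={b,c,d}
pass 3: (no change)
  FIRST(S)={b,c,d}  FIRST(A)={b,c,d}  FIRST(B)={c,d}  FIRST(C)={b,c,d}

FOLLOW iteration:
seed FOLLOW(S) with $
iter 1:
  C→A d: FOLLOW(A) ⊇ FIRST(d) = {d}; new: +{d}
  S→b B: FOLLOW(B) ⊇ FOLLOW(S) ⊇ {$}; new: +{$}
  S→d A: FOLLOW(A) ⊇ FOLLOW(S) ⊇ {$}; new: +{$}
  S→d C: FOLLOW(C) ⊇ FOLLOW(S) ⊇ {$}; new: +{$}
  FOLLOW[S]={$}  FOLLOW[A]={$,d}  FOLLOW[B]={$}  FOLLOW[C]={$}
iter 2:
  A→S: FOLLOW(S) ⊇ FOLLOW(A) ⊇ {$,d}; new: +{d}
  A→c d C: FOLLOW(C) ⊇ FOLLOW(A) ⊇ {$,d}; new: +{d}
  S→b B: FOLLOW(B) ⊇ FOLLOW(S) ⊇ {$,d}; new: +{d}
  FOLLOW[S]={$,d}  FOLLOW[A]={$,d}  FOLLOW[B]={$,d}  FOLLOW[C]={$,d}
iter 3: (no change)
  FOLLOW[S]={$,d}  FOLLOW[A]={$,d}  FOLLOW[B]={$,d}  FOLLOW[C]={$,d}

FOLLOW(A) = ["$", "d"]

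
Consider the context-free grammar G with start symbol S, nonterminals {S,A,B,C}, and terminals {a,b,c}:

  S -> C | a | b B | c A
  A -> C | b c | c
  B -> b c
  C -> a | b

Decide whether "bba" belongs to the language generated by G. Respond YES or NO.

CNF form of G:
  S -> T0 B | T1 A | a | b
  A -> T0 T1 | a | b | c
  B -> T0 T1
  C -> a | b
  T0 -> b
  T1 -> c

CYK fill:
  T[0,0] 'b' = {A,C,S,T0}  orig:{A,C,S}
  T[1,1] 'b' = {A,C,S,T0}  orig:{A,C,S}
  T[2,2] 'a' = {A,C,S}
  T[0,1] 'bb' = ∅
  T[1,2] 'ba' = ∅
  T[0,2] 'bba' = ∅

S ∉ T[0,2] ⇒ NO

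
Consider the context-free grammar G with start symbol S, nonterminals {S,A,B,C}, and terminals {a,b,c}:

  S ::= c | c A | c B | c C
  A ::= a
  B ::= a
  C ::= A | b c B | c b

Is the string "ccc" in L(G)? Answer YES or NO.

Convert to CNF:
  S -> T1 A | T1 B | T1 C | c
  A -> a
  B -> a
  C -> T0 X2 | T1 T0 | a
  T0 -> b
  T1 -> c
  X2 -> T1 B

CYK fill:
  cell(0,0) c: {S,T1}  orig:{S}
  cell(1,1) c: {S,T1}  orig:{S}
  cell(2,2) c: {S,T1}  orig:{S}
  cell(0,1) cc: ∅
  cell(1,2) cc: ∅
  cell(0,2) ccc: ∅

S ∉ T[0,2] ⇒ NO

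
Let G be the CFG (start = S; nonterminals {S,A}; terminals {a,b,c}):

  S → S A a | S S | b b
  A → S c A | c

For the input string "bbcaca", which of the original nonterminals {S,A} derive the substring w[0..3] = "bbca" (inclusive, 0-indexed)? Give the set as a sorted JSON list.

CNF form of G:
  S -> S S | S X4 | T2 T2
  A -> S X3 | c
  T0 -> c
  T1 -> a
  T2 -> b
  X3 -> T0 A
  X4 -> A T1

Fill CYK table bottom-up (cells [i..j] with 0 ≤ i ≤ j ≤ 3 only):
  cell(0,0) b: {T2}  orig:{}
  cell(1,1) b: {T2}  orig:{}
  cell(2,2) c: {A,T0}  orig:{A}
  cell(3,3) a: {T1}  orig:{}
  cell(0,1) bb: {S}
  cell(1,2) bc: ∅
  cell(2,3) ca: {X4}  orig:{}
  cell(0,2) bbc: ∅
  cell(1,3) bca: ∅
  cell(0,3) bbca: {S}

Original NTs in T[0,3] deriving "bbca": ["S"]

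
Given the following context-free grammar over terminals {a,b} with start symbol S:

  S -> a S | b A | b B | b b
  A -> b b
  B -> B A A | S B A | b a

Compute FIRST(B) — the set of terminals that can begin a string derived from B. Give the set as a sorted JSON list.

FIRST sets, iterate to fixpoint:
iter 1:
  A via A→b b: +{b}
  B via B→b a: +{b}
  S via S→a S: +{a}
  S via S→b A: +{b}
  FIRST[S]={a,b}  FIRST[A]={b}  FIRST[B]={b}
iter 2:
  B via B→S B A: +{a}
  FIRST[S]={a,b}  FIRST[A]={b}  FIRST[B]={a,b}
iter 3: (stable)
  FIRST[S]={a,b}  FIRST[A]={b}  FIRST[B]={a,b}

FIRST(B) = ["a", "b"]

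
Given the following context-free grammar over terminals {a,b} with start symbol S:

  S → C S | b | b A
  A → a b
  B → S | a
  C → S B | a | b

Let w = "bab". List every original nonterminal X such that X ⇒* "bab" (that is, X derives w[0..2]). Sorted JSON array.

CNF form of G:
  S -> C S | T1 A | b
  A -> T0 T1
  B -> C S | T1 A | a | b
  C -> S B | a | b
  T0 -> a
  T1 -> b

CYK fill — only the sub-triangle for w[0..2]:
  cell(0,0) b: {B,C,S,T1}  orig:{B,C,S}
  cell(1,1) a: {B,C,T0}  orig:{B,C}
  cell(2,2) b: {B,C,S,T1}  orig:{B,C,S}
  cell(0,1) ba: {C}
  cell(1,2) ab: {A,B,S}
  cell(0,2) bab: {B,C,S}

Original NTs in T[0,2] deriving "bab": ["B", "C", "S"]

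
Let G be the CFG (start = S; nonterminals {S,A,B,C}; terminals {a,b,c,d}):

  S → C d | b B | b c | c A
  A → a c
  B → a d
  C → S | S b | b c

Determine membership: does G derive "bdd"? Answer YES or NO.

CNF form of G:
  S -> C T2 | T1 A | T3 B | T3 T1
  A -> T0 T1
  B -> T0 T2
  C -> C T2 | S T3 | T1 A | T3 B | T3 T1
  T0 -> a
  T1 -> c
  T2 -> d
  T3 -> b

CYK fill:
  [0..0]={T3}  "b"  orig:{}
  [1..1]={T2}  "d"  orig:{}
  [2..2]={T2}  "d"  orig:{}
  [0..1]=∅  "bd"
  [1..2]=∅  "dd"
  [0..2]=∅  "bdd"

S ∉ T[0,2] ⇒ NO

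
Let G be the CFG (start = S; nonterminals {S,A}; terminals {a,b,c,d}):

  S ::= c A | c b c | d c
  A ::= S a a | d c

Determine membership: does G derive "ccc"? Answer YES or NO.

CNF form of G:
  S -> T1 T2 | T2 A | T2 X5
  A -> S X4 | T1 T2
  T0 -> a
  T1 -> d
  T2 -> c
  T3 -> b
  X4 -> T0 T0
  X5 -> T3 T2

CYK table (by increasing span):
  [0..0]={T2}  "c"  orig:{}
  [1..1]={T2}  "c"  orig:{}
  [2..2]={T2}  "c"  orig:{}
  [0..1]=∅  "cc"
  [1..2]=∅  "cc"
  [0..2]=∅  "ccc"

S ∉ T[0,2] ⇒ NO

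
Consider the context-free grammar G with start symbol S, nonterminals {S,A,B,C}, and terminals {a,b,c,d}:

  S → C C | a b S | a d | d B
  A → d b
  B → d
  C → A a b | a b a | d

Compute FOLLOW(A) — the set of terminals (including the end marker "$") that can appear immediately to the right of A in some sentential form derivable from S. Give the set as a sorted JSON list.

FIRST sets, iterate to fixpoint:
round 1:
  A via A→d b: +{d}
  B via B→d: +{d}
  C via C→A a b: +{d}
  C via C→a b a: +{a}
  S via S→C C: +{a,d}
  FIRST[S]={a,d}  FIRST[A]={d}  FIRST[B]={d}  FIRST[C]={a,d}
round 2: (no change)
  FIRST[S]={a,d}  FIRST[A]={d}  FIRST[B]={d}  FIRST[C]={a,d}

FOLLOW sets:
seed FOLLOW(S) with $
round 1:
  C→A a b: FOLLOW(A) ⊇ FIRST(a) = {a}; new: +{a}
  S→C C: FOLLOW(C) ⊇ FIRST(C) = {a,d}; new: +{a,d}
  S→C C: FOLLOW(C) ⊇ FOLLOW(S) ⊇ {$}; new: +{$}
  S→d B: FOLLOW(B) ⊇ FOLLOW(S) ⊇ {$}; new: +{$}
  FOLLOW(S)={$}  FOLLOW(A)={a}  FOLLOW(B)={$}  FOLLOW(C)={$,a,d}
round 2: (stable)
  FOLLOW(S)={$}  FOLLOW(A)={a}  FOLLOW(B)={$}  FOLLOW(C)={$,a,d}

FOLLOW(A) = ["a"]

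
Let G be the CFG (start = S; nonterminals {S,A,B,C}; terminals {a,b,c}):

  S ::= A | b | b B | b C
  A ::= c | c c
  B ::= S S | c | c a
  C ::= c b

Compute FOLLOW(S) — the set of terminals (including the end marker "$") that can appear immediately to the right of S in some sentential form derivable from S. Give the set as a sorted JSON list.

Compute FIRST by fixpoint:
[1]
  A via A→c: +{c}
  B via B→c: +{c}
  C via C→c b: +{c}
  S via S→A: +{c}
  S via S→b: +{b}
  S: {b,c}  A: {c}  B: {c}  C: {c}
[2]
  B via B→S S: +{b}
  S: {b,c}  A: {c}  B: {b,c}  C: {c}
[3] (stable)
  S: {b,c}  A: {c}  B: {b,c}  C: {c}

FOLLOW iteration:
seed FOLLOW(S) with $
iter 1:
  B→S S: FOLLOW(S) ⊇ FIRST(S) = {b,c}; new: +{b,c}
  S→A: FOLLOW(A) ⊇ FOLLOW(S) ⊇ {$,b,c}; new: +{$,b,c}
  S→b B: FOLLOW(B) ⊇ FOLLOW(S) ⊇ {$,b,c}; new: +{$,b,c}
  S→b C: FOLLOW(C) ⊇ FOLLOW(S) ⊇ {$,b,c}; new: +{$,b,c}
  FOLLOW[S]={$,b,c}  FOLLOW[A]={$,b,c}  FOLLOW[B]={$,b,c}  FOLLOW[C]={$,b,c}
iter 2: (stable)
  FOLLOW[S]={$,b,c}  FOLLOW[A]={$,b,c}  FOLLOW[B]={$,b,c}  FOLLOW[C]={$,b,c}

FOLLOW(S) = ["$", "b", "c"]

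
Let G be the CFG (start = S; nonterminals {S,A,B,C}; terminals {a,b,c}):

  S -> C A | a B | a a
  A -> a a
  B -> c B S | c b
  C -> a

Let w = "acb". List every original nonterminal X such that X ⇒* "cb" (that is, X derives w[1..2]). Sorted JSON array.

CNF form of G:
  S -> C A | T0 B | T0 T0
  A -> T0 T0
  B -> T1 T2 | T1 X3
  C -> a
  T0 -> a
  T1 -> c
  T2 -> b
  X3 -> B S

Fill CYK table bottom-up — only the sub-triangle for w[1..2]:
  T[1,1] 'c' = {T1}  orig:{}
  T[2,2] 'b' = {T2}  orig:{}
  T[1,2] 'cb' = {B}

Original NTs in T[1,2] deriving "cb": ["B"]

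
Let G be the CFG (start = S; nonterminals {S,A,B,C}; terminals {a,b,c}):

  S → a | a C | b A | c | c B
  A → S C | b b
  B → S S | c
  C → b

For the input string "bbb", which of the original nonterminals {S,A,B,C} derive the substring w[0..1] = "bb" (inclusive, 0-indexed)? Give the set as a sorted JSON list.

Convert to CNF:
  S -> T0 A | T1 C | T2 B | a | c
  A -> S C | T0 T0
  B -> S S | c
  C -> b
  T0 -> b
  T1 -> a
  T2 -> c

CYK fill, restricted to cells inside w[0..1]:
  T[0,0] 'b' = {C,T0}  orig:{C}
  T[1,1] 'b' = {C,T0}  orig:{C}
  T[0,1] 'bb' = {A}

Original NTs in T[0,1] deriving "bb": ["A"]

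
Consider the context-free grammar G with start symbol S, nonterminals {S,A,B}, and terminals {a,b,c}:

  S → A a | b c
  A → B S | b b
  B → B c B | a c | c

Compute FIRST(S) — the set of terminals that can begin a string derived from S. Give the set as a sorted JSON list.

FIRST sets, iterate to fixpoint:
[1]
  A via A→b b: +{b}
  B via B→a c: +{a}
  B via B→c: +{c}
  S via S→A a: +{b}
  FIRST(S)={b}  FIRST(A)={b}  FIRST(B)={a,c}
[2]
  A via A→B S: +{a,c}
  S via S→A a: +{a,c}
  FIRST(S)={a,b,c}  FIRST(A)={a,b,c}  FIRST(B)={a,c}
[3] (no change)
  FIRST(S)={a,b,c}  FIRST(A)={a,b,c}  FIRST(B)={a,c}

FIRST(S) = ["a", "b", "c"]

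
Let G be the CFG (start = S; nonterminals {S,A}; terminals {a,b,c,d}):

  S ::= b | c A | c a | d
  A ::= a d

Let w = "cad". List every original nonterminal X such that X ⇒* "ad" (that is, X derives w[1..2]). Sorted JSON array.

CNF form of G:
  S -> T2 A | T2 T0 | b | d
  A -> T0 T1
  T0 -> a
  T1 -> d
  T2 -> c

Fill CYK table bottom-up (cells [i..j] with 1 ≤ i ≤ j ≤ 2 only):
  T[1,1] 'a' = {T0}  orig:{}
  T[2,2] 'd' = {S,T1}  orig:{S}
  T[1,2] 'ad' = {A}

Original NTs in T[1,2] deriving "ad": ["A"]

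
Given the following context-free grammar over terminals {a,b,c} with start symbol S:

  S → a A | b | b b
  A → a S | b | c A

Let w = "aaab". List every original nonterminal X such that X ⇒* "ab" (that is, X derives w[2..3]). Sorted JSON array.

CNF form of G:
  S -> T0 A | T2 T2 | b
  A -> T0 S | T1 A | b
  T0 -> a
  T1 -> c
  T2 -> b

CYK fill — only the sub-triangle for w[2..3]:
  [2..2]={T0}  "a"  orig:{}
  [3..3]={A,S,T2}  "b"  orig:{A,S}
  [2..3]={A,S}  "ab"

Original NTs in T[2,3] deriving "ab": ["A", "S"]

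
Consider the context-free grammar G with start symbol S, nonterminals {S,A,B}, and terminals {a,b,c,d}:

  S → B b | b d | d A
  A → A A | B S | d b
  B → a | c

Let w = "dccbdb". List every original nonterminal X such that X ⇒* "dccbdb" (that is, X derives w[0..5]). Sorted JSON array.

Convert to CNF:
  S -> B T1 | T0 A | T1 T0
  A -> A A | B S | T0 T1
  B -> a | c
  T0 -> d
  T1 -> b

Fill CYK table bottom-up, restricted to cells inside w[0..5]:
  cell(0,0) d: {T0}  orig:{}
  cell(1,1) c: {B}
  cell(2,2) c: {B}
  cell(3,3) b: {T1}  orig:{}
  cell(4,4) d: {T0}  orig:{}
  cell(5,5) b: {T1}  orig:{}
  cell(0,1) dc: ∅
  cell(1,2) cc: ∅
  cell(2,3) cb: {S}
  cell(3,4) bd: {S}
  cell(4,5) db: {A}
  cell(0,2) dcc: ∅
  cell(1,3) ccb: {A}
  cell(2,4) cbd: {A}
  cell(3,5) bdb: ∅
  cell(0,3) dccb: {S}
  cell(1,4) ccbd: ∅
  cell(2,5) cbdb: ∅
  cell(0,4) dccbd: ∅
  cell(1,5) ccbdb: {A}
  cell(0,5) dccbdb: {S}

Original NTs in T[0,5] deriving "dccbdb": ["S"]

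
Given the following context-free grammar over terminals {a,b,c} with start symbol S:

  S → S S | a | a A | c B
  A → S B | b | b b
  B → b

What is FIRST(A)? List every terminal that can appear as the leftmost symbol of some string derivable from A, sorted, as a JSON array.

Compute FIRST by fixpoint:
[1]
  A via A→b: +{b}
  B via B→b: +{b}
  S via S→a: +{a}
  S via S→c B: +{c}
  S: {a,c}  A: {b}  B: {b}
[2]
  A via A→S B: +{a,c}
  S: {a,c}  A: {a,b,c}  B: {b}
[3] (stable)
  S: {a,c}  A: {a,b,c}  B: {b}

FIRST(A) = ["a", "b", "c"]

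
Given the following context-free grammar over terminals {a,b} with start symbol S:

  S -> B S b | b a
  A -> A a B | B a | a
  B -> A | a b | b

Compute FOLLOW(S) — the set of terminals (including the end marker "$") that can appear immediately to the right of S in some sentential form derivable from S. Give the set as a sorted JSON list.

Compute FIRST by fixpoint:
iter 1:
  A via A→a: +{a}
  B via B→A: +{a}
  B via B→b: +{b}
  S via S→B S b: +{a,b}
  FIRST(S)={a,b}  FIRST(A)={a}  FIRST(B)={a,b}
iter 2:
  A via A→B a: +{b}
  FIRST(S)={a,b}  FIRST(A)={a,b}  FIRST(B)={a,b}
iter 3: — fixpoint
  FIRST(S)={a,b}  FIRST(A)={a,b}  FIRST(B)={a,b}

FOLLOW sets:
FOLLOW(S) := {$}
iter 1:
  A→A a B: FOLLOW(A) ⊇ FIRST(a) = {a}; new: +{a}
  A→A a B: FOLLOW(B) ⊇ FOLLOW(A) ⊇ {a}; new: +{a}
  S→B S b: FOLLOW(B) ⊇ FIRST(S) = {a,b}; new: +{b}
  S→B S b: FOLLOW(S) ⊇ FIRST(b) = {b}; new: +{b}
  FOLLOW(S)={$,b}  FOLLOW(A)={a}  FOLLOW(B)={a,b}
iter 2:
  B→A: FOLLOW(A) ⊇ FOLLOW(B) ⊇ {a,b}; new: +{b}
  FOLLOW(S)={$,b}  FOLLOW(A)={a,b}  FOLLOW(B)={a,b}
iter 3: (stable)
  FOLLOW(S)={$,b}  FOLLOW(A)={a,b}  FOLLOW(B)={a,b}

FOLLOW(S) = ["$", "b"]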